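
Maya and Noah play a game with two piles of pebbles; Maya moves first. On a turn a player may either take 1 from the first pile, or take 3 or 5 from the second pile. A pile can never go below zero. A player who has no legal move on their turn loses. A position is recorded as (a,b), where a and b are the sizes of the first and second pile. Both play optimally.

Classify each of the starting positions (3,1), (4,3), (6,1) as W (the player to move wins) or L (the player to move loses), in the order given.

(3,1): W, (4,3): W, (6,1): L

Work bottom-up. With no move the player to move loses. Otherwise the position is W if at least one move leads to an L position for the opponent, and L if every move leads to a W.
No move ever increases a pile, so every position that can arise here has a ≤ 6 and b ≤ 3; it is enough to label the cells with 0 ≤ a ≤ 6 and 0 ≤ b ≤ 3.
Every move lowers a or b (never raises either), so fill the grid row by row in increasing a, and left to right within a row: each cell's successors are then already labelled.
      b=0  b=1  b=2  b=3
a=0:    L    L    L    W
a=1:    W    W    W    L
a=2:    L    L    L    W
a=3:    W    W    W    L
a=4:    L    L    L    W
a=5:    W    W    W    L
a=6:    L    L    L    W
Cells with no legal move (terminal, hence L): (0,0), (0,1), (0,2).
The remaining L cells, each justified by listing all of its moves:
(1,3): moves to (0,3)(W), (1,0)(W); every one is W ⇒ L
(2,0): the only move is to (1,0)(W), a W ⇒ L
(2,1): the only move is to (1,1)(W), a W ⇒ L
(2,2): the only move is to (1,2)(W), a W ⇒ L
(3,3): moves to (2,3)(W), (3,0)(W); every one is W ⇒ L
(4,0): the only move is to (3,0)(W), a W ⇒ L
(4,1): the only move is to (3,1)(W), a W ⇒ L
(4,2): the only move is to (3,2)(W), a W ⇒ L
(5,3): moves to (4,3)(W), (5,0)(W); every one is W ⇒ L
(6,0): the only move is to (5,0)(W), a W ⇒ L
(6,1): the only move is to (5,1)(W), a W ⇒ L
(6,2): the only move is to (5,2)(W), a W ⇒ L
Every other cell has at least one move into one of the L cells above, so it is W.
(3,1): the move to (2,1) reaches an L cell, so W
(4,3): the move to (3,3) reaches an L cell, so W
(6,1): one of the L cells justified above, so L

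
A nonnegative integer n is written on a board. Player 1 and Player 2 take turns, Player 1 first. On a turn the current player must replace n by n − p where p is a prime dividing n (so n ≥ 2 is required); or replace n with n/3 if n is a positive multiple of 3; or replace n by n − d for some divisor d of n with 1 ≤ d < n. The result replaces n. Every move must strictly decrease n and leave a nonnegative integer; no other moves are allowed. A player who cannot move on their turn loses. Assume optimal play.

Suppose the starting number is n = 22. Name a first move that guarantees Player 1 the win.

Label each position W (a win for the player to move) or L (a loss). A position with no legal move is L; any other position is W exactly when some move reaches an L, and L when every move reaches a W.
n=0: no move → L
n=1: no move → L
n=2: can move to 0, which is L ⇒ W
n=3: can move to 0, which is L ⇒ W
n=4: moves to 2(W), 3(W); every one is W ⇒ L
n=5: can move to 0, which is L ⇒ W
n=6: can move to 4, which is L ⇒ W
n=7: can move to 0, which is L ⇒ W
n=8: can move to 4, which is L ⇒ W
n=9: moves to 3(W), 6(W), 8(W); every one is W ⇒ L
n=10: can move to 9, which is L ⇒ W
n=11: can move to 0, which is L ⇒ W
n=12: can move to 4, which is L ⇒ W
n=13: can move to 0, which is L ⇒ W
n=14: moves to 7(W), 12(W), 13(W); every one is W ⇒ L
n=15: can move to 14, which is L ⇒ W
n=16: can move to 14, which is L ⇒ W
n=17: can move to 0, which is L ⇒ W
n=18: can move to 9, which is L ⇒ W
n=19: can move to 0, which is L ⇒ W
n=20: moves to 10(W), 15(W), 16(W), 18(W), 19(W); every one is W ⇒ L
n=21: can move to 14, which is L ⇒ W
n=22: can move to 20, which is L ⇒ W
From 22, the L positions reachable in one move are: 20.

Move to 20.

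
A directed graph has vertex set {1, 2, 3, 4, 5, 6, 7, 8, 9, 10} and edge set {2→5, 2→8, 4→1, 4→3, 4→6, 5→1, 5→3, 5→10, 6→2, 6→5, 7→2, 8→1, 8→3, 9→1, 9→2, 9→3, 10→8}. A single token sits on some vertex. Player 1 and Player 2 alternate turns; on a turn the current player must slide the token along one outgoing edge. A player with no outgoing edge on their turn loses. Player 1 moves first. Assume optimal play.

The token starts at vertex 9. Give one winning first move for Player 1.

Use the standard recursion: the mover loses at a terminal position; elsewhere, the mover wins exactly when some move hands the opponent an L position.
Every edge goes from a vertex to one that appears earlier in the order 3, 1, 8, 10, 5, 2, 6, 7, 4, 9, so processing vertices in that order labels each vertex after all of its successors.
3: no outgoing edge → L
1: no outgoing edge → L
8: →1(L), so W
10: →8(W) only, which is W, so L
5: →10(L), so W
2: →5(W), 8(W) — all W, so L
6: →2(L), so W
7: →2(L), so W
4: →1(L), so W
9: →2(L), so W
From 9, the L positions reachable in one move are: 2, 1, 3. Any move reaching one of these is winning.

Move to 2.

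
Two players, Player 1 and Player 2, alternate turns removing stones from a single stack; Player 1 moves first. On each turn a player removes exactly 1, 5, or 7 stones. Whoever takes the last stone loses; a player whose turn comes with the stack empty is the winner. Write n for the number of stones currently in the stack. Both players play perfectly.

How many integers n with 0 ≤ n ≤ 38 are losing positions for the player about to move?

19

Label each position W (a win for the player to move) or L (a loss). A position with no legal move is W; any other position is W exactly when some move reaches an L, and L when every move reaches a W.
n=0: no move; the opponent has just taken the last stone and therefore loses → W
n=1: the only move is to 0(W), a W ⇒ L
n=2: can move to 1, which is L ⇒ W
n=3: the only move is to 2(W), a W ⇒ L
n=4: can move to 3, which is L ⇒ W
n=5: moves to 4(W), 0(W); every one is W ⇒ L
n=6: can move to 5, which is L ⇒ W
n=7: moves to 6(W), 2(W), 0(W); every one is W ⇒ L
n=8: can move to 7, which is L ⇒ W
n=9: moves to 8(W), 4(W), 2(W); every one is W ⇒ L
n=10: can move to 9, which is L ⇒ W
n=11: moves to 10(W), 6(W), 4(W); every one is W ⇒ L
n=12: can move to 11, which is L ⇒ W
n=13: moves to 12(W), 8(W), 6(W); every one is W ⇒ L
n=14: can move to 13, which is L ⇒ W
n=15: moves to 14(W), 10(W), 8(W); every one is W ⇒ L
n=16: can move to 15, which is L ⇒ W
n=17: moves to 16(W), 12(W), 10(W); every one is W ⇒ L
n=18: can move to 17, which is L ⇒ W
n=19: moves to 18(W), 14(W), 12(W); every one is W ⇒ L
n=20: can move to 19, which is L ⇒ W
n=21: moves to 20(W), 16(W), 14(W); every one is W ⇒ L
n=22: can move to 21, which is L ⇒ W
n=23: moves to 22(W), 18(W), 16(W); every one is W ⇒ L
n=24: can move to 23, which is L ⇒ W
n=25: moves to 24(W), 20(W), 18(W); every one is W ⇒ L
n=26: can move to 25, which is L ⇒ W
n=27: moves to 26(W), 22(W), 20(W); every one is W ⇒ L
n=28: can move to 27, which is L ⇒ W
n=29: moves to 28(W), 24(W), 22(W); every one is W ⇒ L
n=30: can move to 29, which is L ⇒ W
n=31: moves to 30(W), 26(W), 24(W); every one is W ⇒ L
n=32: can move to 31, which is L ⇒ W
n=33: moves to 32(W), 28(W), 26(W); every one is W ⇒ L
n=34: can move to 33, which is L ⇒ W
n=35: moves to 34(W), 30(W), 28(W); every one is W ⇒ L
n=36: can move to 35, which is L ⇒ W
n=37: moves to 36(W), 32(W), 30(W); every one is W ⇒ L
n=38: can move to 37, which is L ⇒ W
L entries with 0 ≤ n ≤ 38: n = 1, 3, 5, 7, 9, 11, 13, 15, 17, 19, 21, 23, 25, 27, 29, 31, 33, 35, 37; that makes 19.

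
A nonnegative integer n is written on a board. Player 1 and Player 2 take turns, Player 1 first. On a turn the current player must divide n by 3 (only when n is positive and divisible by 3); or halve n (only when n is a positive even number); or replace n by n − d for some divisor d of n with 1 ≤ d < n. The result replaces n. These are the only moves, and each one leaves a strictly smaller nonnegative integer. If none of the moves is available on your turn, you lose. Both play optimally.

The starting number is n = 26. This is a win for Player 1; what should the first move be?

Build the W/L table. Terminal = L. A non-terminal position is W if it has a move to some L; otherwise it is L.
n=0: no move → L
n=1: no move → L
n=2: W (go to 1, an L position)
n=3: W (go to 1, an L position)
n=4: L (options 2(W), 3(W) are all W)
n=5: W (go to 4, an L position)
n=6: W (go to 4, an L position)
n=7: L (sole option 6(W) is W)
n=8: W (go to 4, an L position)
n=9: L (options 3(W), 6(W), 8(W) are all W)
n=10: W (go to 9, an L position)
n=11: L (sole option 10(W) is W)
n=12: W (go to 4, an L position)
n=13: L (sole option 12(W) is W)
n=14: W (go to 7, an L position)
n=15: L (options 5(W), 10(W), 12(W), 14(W) are all W)
n=16: W (go to 15, an L position)
n=17: L (sole option 16(W) is W)
n=18: W (go to 9, an L position)
n=19: L (sole option 18(W) is W)
n=20: W (go to 15, an L position)
n=21: W (go to 7, an L position)
n=22: W (go to 11, an L position)
n=23: L (sole option 22(W) is W)
n=24: W (go to 23, an L position)
n=25: L (options 20(W), 24(W) are all W)
n=26: W (go to 13, an L position)
From 26, the L positions reachable in one move are: 13, 25. Any move reaching one of these is winning.

Move to 13.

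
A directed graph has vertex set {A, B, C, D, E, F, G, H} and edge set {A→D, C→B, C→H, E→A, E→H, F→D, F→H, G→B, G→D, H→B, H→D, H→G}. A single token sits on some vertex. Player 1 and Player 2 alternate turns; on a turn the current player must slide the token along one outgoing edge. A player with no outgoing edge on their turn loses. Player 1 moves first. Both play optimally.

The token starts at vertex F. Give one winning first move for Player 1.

Move to D.

Classify positions by backward induction: terminal positions (no move available) are L. From any other position, the mover wins iff some move reaches an L.
Every edge goes from a vertex to one that appears earlier in the order B, D, G, A, H, C, E, F, so processing vertices in that order labels each vertex after all of its successors.
B: no outgoing edge → L
D: no outgoing edge → L
G: →D(L), so W
A: →D(L), so W
H: →D(L), so W
C: →B(L), so W
E: →H(W), A(W) — all W, so L
F: →D(L), so W
From F, the L positions reachable in one move are: D.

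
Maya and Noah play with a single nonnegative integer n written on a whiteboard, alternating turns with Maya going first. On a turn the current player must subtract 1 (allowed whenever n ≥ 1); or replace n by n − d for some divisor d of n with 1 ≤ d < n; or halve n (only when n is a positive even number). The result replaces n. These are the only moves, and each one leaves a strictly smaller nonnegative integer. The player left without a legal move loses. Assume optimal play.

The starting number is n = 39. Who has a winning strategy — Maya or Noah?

Use the standard recursion: the mover loses at a terminal position; elsewhere, the mover wins exactly when some move hands the opponent an L position.
n=0: no move → L
n=1: W (go to 0, an L position)
n=2: L (sole option 1(W) is W)
n=3: W (go to 2, an L position)
n=4: W (go to 2, an L position)
n=5: L (sole option 4(W) is W)
n=6: W (go to 5, an L position)
n=7: L (sole option 6(W) is W)
n=8: W (go to 7, an L position)
n=9: L (options 6(W), 8(W) are all W)
n=10: W (go to 5, an L position)
n=11: L (sole option 10(W) is W)
n=12: W (go to 9, an L position)
n=13: L (sole option 12(W) is W)
n=14: W (go to 7, an L position)
n=15: L (options 10(W), 12(W), 14(W) are all W)
n=16: W (go to 15, an L position)
n=17: L (sole option 16(W) is W)
n=18: W (go to 9, an L position)
n=19: L (sole option 18(W) is W)
n=20: W (go to 15, an L position)
n=21: L (options 14(W), 18(W), 20(W) are all W)
n=22: W (go to 11, an L position)
n=23: L (sole option 22(W) is W)
n=24: W (go to 21, an L position)
n=25: L (options 20(W), 24(W) are all W)
n=26: W (go to 13, an L position)
n=27: L (options 18(W), 24(W), 26(W) are all W)
n=28: W (go to 21, an L position)
n=29: L (sole option 28(W) is W)
n=30: W (go to 15, an L position)
n=31: L (sole option 30(W) is W)
n=32: W (go to 31, an L position)
n=33: L (options 22(W), 30(W), 32(W) are all W)
n=34: W (go to 17, an L position)
n=35: L (options 28(W), 30(W), 34(W) are all W)
n=36: W (go to 27, an L position)
n=37: L (sole option 36(W) is W)
n=38: W (go to 19, an L position)
n=39: L (options 26(W), 36(W), 38(W) are all W)
Every move from 39 reaches a W position, so the mover loses.

Noah wins.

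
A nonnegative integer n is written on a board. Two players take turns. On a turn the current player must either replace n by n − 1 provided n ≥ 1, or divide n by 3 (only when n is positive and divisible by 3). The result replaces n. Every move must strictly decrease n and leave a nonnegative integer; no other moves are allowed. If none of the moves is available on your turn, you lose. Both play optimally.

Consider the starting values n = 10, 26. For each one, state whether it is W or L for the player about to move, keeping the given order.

10: W, 26: L

Use the standard recursion: the mover loses at a terminal position; elsewhere, the mover wins exactly when some move hands the opponent an L position.
n=0: no move → L
n=1: →0(L), so W
n=2: →1(W) only, which is W, so L
n=3: →2(L), so W
n=4: →3(W) only, which is W, so L
n=5: →4(L), so W
n=6: →2(L), so W
n=7: →6(W) only, which is W, so L
n=8: →7(L), so W
n=9: →3(W), 8(W) — all W, so L
n=10: →9(L), so W
n=11: →10(W) only, which is W, so L
n=12: →4(L), so W
n=13: →12(W) only, which is W, so L
n=14: →13(L), so W
n=15: →5(W), 14(W) — all W, so L
n=16: →15(L), so W
n=17: →16(W) only, which is W, so L
n=18: →17(L), so W
n=19: →18(W) only, which is W, so L
n=20: →19(L), so W
n=21: →7(L), so W
n=22: →21(W) only, which is W, so L
n=23: →22(L), so W
n=24: →8(W), 23(W) — all W, so L
n=25: →24(L), so W
n=26: →25(W) only, which is W, so L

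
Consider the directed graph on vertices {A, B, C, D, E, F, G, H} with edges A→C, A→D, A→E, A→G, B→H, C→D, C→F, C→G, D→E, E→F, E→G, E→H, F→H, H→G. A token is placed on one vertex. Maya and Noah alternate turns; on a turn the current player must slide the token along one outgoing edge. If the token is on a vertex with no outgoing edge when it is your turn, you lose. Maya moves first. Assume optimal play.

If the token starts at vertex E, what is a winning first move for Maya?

Label each position W (a win for the player to move) or L (a loss). A position with no legal move is L; any other position is W exactly when some move reaches an L, and L when every move reaches a W.
Every edge goes from a vertex to one that appears earlier in the order G, H, F, E, D, C, A, B, so processing vertices in that order labels each vertex after all of its successors.
G: no outgoing edge → L
H: can move to G, which is L ⇒ W
F: the only move is to H(W), a W ⇒ L
E: can move to F, which is L ⇒ W
D: the only move is to E(W), a W ⇒ L
C: can move to D, which is L ⇒ W
A: can move to D, which is L ⇒ W
B: the only move is to H(W), a W ⇒ L
From E, the L positions reachable in one move are: F, G. Any move reaching one of these is winning.

Move to F.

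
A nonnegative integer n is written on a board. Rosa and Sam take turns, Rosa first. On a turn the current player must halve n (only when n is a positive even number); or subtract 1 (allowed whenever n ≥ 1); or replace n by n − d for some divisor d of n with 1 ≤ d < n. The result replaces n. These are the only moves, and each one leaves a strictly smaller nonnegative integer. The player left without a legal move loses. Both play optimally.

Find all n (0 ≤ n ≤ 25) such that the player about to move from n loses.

0, 2, 5, 7, 9, 11, 13, 15, 17, 19, 21, 23, 25

Classify positions by backward induction: terminal positions (no move available) are L. From any other position, the mover wins iff some move reaches an L.
n=0: no move → L
n=1: can move to 0, which is L ⇒ W
n=2: the only move is to 1(W), a W ⇒ L
n=3: can move to 2, which is L ⇒ W
n=4: can move to 2, which is L ⇒ W
n=5: the only move is to 4(W), a W ⇒ L
n=6: can move to 5, which is L ⇒ W
n=7: the only move is to 6(W), a W ⇒ L
n=8: can move to 7, which is L ⇒ W
n=9: moves to 6(W), 8(W); every one is W ⇒ L
n=10: can move to 5, which is L ⇒ W
n=11: the only move is to 10(W), a W ⇒ L
n=12: can move to 9, which is L ⇒ W
n=13: the only move is to 12(W), a W ⇒ L
n=14: can move to 7, which is L ⇒ W
n=15: moves to 10(W), 12(W), 14(W); every one is W ⇒ L
n=16: can move to 15, which is L ⇒ W
n=17: the only move is to 16(W), a W ⇒ L
n=18: can move to 9, which is L ⇒ W
n=19: the only move is to 18(W), a W ⇒ L
n=20: can move to 15, which is L ⇒ W
n=21: moves to 14(W), 18(W), 20(W); every one is W ⇒ L
n=22: can move to 11, which is L ⇒ W
n=23: the only move is to 22(W), a W ⇒ L
n=24: can move to 21, which is L ⇒ W
n=25: moves to 20(W), 24(W); every one is W ⇒ L
The losing starting values of n are exactly the entries labelled L in this table (13 of them).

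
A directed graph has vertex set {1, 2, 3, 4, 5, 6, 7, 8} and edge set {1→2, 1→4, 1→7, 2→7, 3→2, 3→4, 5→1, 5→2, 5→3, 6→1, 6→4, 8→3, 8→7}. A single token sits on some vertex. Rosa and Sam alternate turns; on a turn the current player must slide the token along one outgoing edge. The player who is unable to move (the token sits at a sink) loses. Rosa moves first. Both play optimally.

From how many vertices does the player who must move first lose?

3

Compute win/loss labels from the base case upward. A position with no move is L. Any other position is W if it can reach an L in one move, else L.
Every edge goes from a vertex to one that appears earlier in the order 7, 4, 2, 1, 3, 8, 5, 6, so processing vertices in that order labels each vertex after all of its successors.
7: no outgoing edge → L
4: no outgoing edge → L
2: can move to 7, which is L ⇒ W
1: can move to 4, which is L ⇒ W
3: can move to 4, which is L ⇒ W
8: can move to 7, which is L ⇒ W
5: moves to 3(W), 1(W), 2(W); every one is W ⇒ L
6: can move to 4, which is L ⇒ W
The L vertices are 4, 5, 7; that is 3 in all.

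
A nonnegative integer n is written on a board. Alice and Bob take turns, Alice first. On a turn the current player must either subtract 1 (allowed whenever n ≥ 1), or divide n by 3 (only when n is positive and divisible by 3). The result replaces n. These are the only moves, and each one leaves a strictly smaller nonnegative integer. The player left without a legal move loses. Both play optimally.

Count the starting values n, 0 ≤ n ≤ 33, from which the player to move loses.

Work bottom-up. With no move the player to move loses. Otherwise the position is W if at least one move leads to an L position for the opponent, and L if every move leads to a W.
n=0: no move → L
n=1: W (go to 0, an L position)
n=2: L (sole option 1(W) is W)
n=3: W (go to 2, an L position)
n=4: L (sole option 3(W) is W)
n=5: W (go to 4, an L position)
n=6: W (go to 2, an L position)
n=7: L (sole option 6(W) is W)
n=8: W (go to 7, an L position)
n=9: L (options 3(W), 8(W) are all W)
n=10: W (go to 9, an L position)
n=11: L (sole option 10(W) is W)
n=12: W (go to 4, an L position)
n=13: L (sole option 12(W) is W)
n=14: W (go to 13, an L position)
n=15: L (options 5(W), 14(W) are all W)
n=16: W (go to 15, an L position)
n=17: L (sole option 16(W) is W)
n=18: W (go to 17, an L position)
n=19: L (sole option 18(W) is W)
n=20: W (go to 19, an L position)
n=21: W (go to 7, an L position)
n=22: L (sole option 21(W) is W)
n=23: W (go to 22, an L position)
n=24: L (options 8(W), 23(W) are all W)
n=25: W (go to 24, an L position)
n=26: L (sole option 25(W) is W)
n=27: W (go to 9, an L position)
n=28: L (sole option 27(W) is W)
n=29: W (go to 28, an L position)
n=30: L (options 10(W), 29(W) are all W)
n=31: W (go to 30, an L position)
n=32: L (sole option 31(W) is W)
n=33: W (go to 11, an L position)
L entries with 0 ≤ n ≤ 33: n = 0, 2, 4, 7, 9, 11, 13, 15, 17, 19, 22, 24, 26, 28, 30, 32; that makes 16.

16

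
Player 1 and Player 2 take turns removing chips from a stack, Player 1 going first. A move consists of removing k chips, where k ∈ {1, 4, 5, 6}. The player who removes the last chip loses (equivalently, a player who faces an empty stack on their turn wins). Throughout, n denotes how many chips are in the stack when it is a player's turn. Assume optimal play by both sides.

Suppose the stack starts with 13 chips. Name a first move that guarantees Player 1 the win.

Remove 1, leaving 12.

Build the W/L table. Terminal = W. A non-terminal position is W if it has a move to some L; otherwise it is L.
n=0: no move; the opponent has just taken the last chip and therefore loses → W
n=1: only reaches 0(W), which is W → L
n=2: reaches L-position 1 → W
n=3: only reaches 2(W), which is W → L
n=4: reaches L-position 3 → W
n=5: reaches L-position 1 → W
n=6: reaches L-position 1 → W
n=7: reaches L-position 3 → W
n=8: reaches L-position 3 → W
n=9: reaches L-position 3 → W
n=10: only reaches 9(W), 6(W), 5(W), 4(W), all W → L
n=11: reaches L-position 10 → W
n=12: only reaches 11(W), 8(W), 7(W), 6(W), all W → L
n=13: reaches L-position 12 → W
From 13, the L positions reachable in one move are: 12.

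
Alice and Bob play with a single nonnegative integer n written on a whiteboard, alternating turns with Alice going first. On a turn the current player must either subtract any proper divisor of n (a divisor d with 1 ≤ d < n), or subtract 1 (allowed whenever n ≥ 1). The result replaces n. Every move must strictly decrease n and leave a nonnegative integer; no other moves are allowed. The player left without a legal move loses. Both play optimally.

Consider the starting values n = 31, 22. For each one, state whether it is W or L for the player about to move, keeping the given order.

31: L, 22: W

Build the W/L table. Terminal = L. A non-terminal position is W if it has a move to some L; otherwise it is L.
n=0: no move → L
n=1: can move to 0, which is L ⇒ W
n=2: the only move is to 1(W), a W ⇒ L
n=3: can move to 2, which is L ⇒ W
n=4: can move to 2, which is L ⇒ W
n=5: the only move is to 4(W), a W ⇒ L
n=6: can move to 5, which is L ⇒ W
n=7: the only move is to 6(W), a W ⇒ L
n=8: can move to 7, which is L ⇒ W
n=9: moves to 6(W), 8(W); every one is W ⇒ L
n=10: can move to 5, which is L ⇒ W
n=11: the only move is to 10(W), a W ⇒ L
n=12: can move to 9, which is L ⇒ W
n=13: the only move is to 12(W), a W ⇒ L
n=14: can move to 7, which is L ⇒ W
n=15: moves to 10(W), 12(W), 14(W); every one is W ⇒ L
n=16: can move to 15, which is L ⇒ W
n=17: the only move is to 16(W), a W ⇒ L
n=18: can move to 9, which is L ⇒ W
n=19: the only move is to 18(W), a W ⇒ L
n=20: can move to 15, which is L ⇒ W
n=21: moves to 14(W), 18(W), 20(W); every one is W ⇒ L
n=22: can move to 11, which is L ⇒ W
n=23: the only move is to 22(W), a W ⇒ L
n=24: can move to 21, which is L ⇒ W
n=25: moves to 20(W), 24(W); every one is W ⇒ L
n=26: can move to 13, which is L ⇒ W
n=27: moves to 18(W), 24(W), 26(W); every one is W ⇒ L
n=28: can move to 21, which is L ⇒ W
n=29: the only move is to 28(W), a W ⇒ L
n=30: can move to 15, which is L ⇒ W
n=31: the only move is to 30(W), a W ⇒ L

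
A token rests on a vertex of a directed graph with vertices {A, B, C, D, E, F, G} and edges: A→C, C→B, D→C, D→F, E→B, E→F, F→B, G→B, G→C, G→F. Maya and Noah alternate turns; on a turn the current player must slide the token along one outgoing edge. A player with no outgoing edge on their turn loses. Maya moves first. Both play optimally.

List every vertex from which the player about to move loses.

A, B, D

Work bottom-up. With no move the player to move loses. Otherwise the position is W if at least one move leads to an L position for the opponent, and L if every move leads to a W.
Every edge goes from a vertex to one that appears earlier in the order B, C, F, G, D, A, E, so processing vertices in that order labels each vertex after all of its successors.
B: no outgoing edge → L
C: can move to B, which is L ⇒ W
F: can move to B, which is L ⇒ W
G: can move to B, which is L ⇒ W
D: moves to F(W), C(W); every one is W ⇒ L
A: the only move is to C(W), a W ⇒ L
E: can move to B, which is L ⇒ W
The losing starting vertices are exactly the entries labelled L in this table (3 of them).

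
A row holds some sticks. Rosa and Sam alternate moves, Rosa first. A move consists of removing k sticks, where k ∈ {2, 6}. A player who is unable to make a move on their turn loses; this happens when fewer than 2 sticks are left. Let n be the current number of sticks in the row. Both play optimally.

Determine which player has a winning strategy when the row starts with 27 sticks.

Rosa wins.

Classify positions by backward induction: terminal positions (no move available) are L. From any other position, the mover wins iff some move reaches an L.
n=0: no move → L
n=1: no move → L
n=2: reaches L-position 0 → W
n=3: reaches L-position 1 → W
n=4: only reaches 2(W), which is W → L
n=5: only reaches 3(W), which is W → L
n=6: reaches L-position 4 → W
n=7: reaches L-position 5 → W
n=8: only reaches 6(W), 2(W), all W → L
n=9: only reaches 7(W), 3(W), all W → L
n=10: reaches L-position 8 → W
n=11: reaches L-position 9 → W
n=12: only reaches 10(W), 6(W), all W → L
n=13: only reaches 11(W), 7(W), all W → L
n=14: reaches L-position 12 → W
n=15: reaches L-position 13 → W
n=16: only reaches 14(W), 10(W), all W → L
n=17: only reaches 15(W), 11(W), all W → L
n=18: reaches L-position 16 → W
n=19: reaches L-position 17 → W
n=20: only reaches 18(W), 14(W), all W → L
n=21: only reaches 19(W), 15(W), all W → L
n=22: reaches L-position 20 → W
n=23: reaches L-position 21 → W
n=24: only reaches 22(W), 18(W), all W → L
n=25: only reaches 23(W), 19(W), all W → L
n=26: reaches L-position 24 → W
n=27: reaches L-position 25 → W
From 27 Rosa can remove 2, leaving 25, reaching an L position.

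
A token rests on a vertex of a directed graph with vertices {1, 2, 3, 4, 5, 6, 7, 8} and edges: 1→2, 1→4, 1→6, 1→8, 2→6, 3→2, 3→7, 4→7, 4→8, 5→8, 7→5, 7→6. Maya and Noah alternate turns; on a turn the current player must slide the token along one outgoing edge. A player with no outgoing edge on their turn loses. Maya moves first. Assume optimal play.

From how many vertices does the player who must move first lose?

3

Use the standard recursion: the mover loses at a terminal position; elsewhere, the mover wins exactly when some move hands the opponent an L position.
Every edge goes from a vertex to one that appears earlier in the order 6, 8, 2, 5, 7, 4, 3, 1, so processing vertices in that order labels each vertex after all of its successors.
6: no outgoing edge → L
8: no outgoing edge → L
2: →6(L), so W
5: →8(L), so W
7: →6(L), so W
4: →8(L), so W
3: →7(W), 2(W) — all W, so L
1: →8(L), so W
The L vertices are 3, 6, 8; that is 3 in all.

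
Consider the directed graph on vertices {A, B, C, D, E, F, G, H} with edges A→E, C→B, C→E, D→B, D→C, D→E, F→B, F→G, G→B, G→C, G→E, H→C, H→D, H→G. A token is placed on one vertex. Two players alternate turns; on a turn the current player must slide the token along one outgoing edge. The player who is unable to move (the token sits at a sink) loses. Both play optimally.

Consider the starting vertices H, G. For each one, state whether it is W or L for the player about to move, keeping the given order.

H: L, G: W

Compute win/loss labels from the base case upward. A position with no move is L. Any other position is W if it can reach an L in one move, else L.
Every edge goes from a vertex to one that appears earlier in the order B, E, C, G, D, H, A, F, so processing vertices in that order labels each vertex after all of its successors.
B: no outgoing edge → L
E: no outgoing edge → L
C: can move to E, which is L ⇒ W
G: can move to E, which is L ⇒ W
D: can move to E, which is L ⇒ W
H: moves to D(W), G(W), C(W); every one is W ⇒ L
A: can move to E, which is L ⇒ W
F: can move to B, which is L ⇒ W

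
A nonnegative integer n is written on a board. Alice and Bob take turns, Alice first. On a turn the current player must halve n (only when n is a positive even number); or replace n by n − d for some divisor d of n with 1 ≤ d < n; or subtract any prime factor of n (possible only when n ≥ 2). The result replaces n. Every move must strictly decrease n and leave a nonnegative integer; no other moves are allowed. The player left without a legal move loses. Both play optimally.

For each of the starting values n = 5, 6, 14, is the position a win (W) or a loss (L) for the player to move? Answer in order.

5: W, 6: W, 14: L

Work bottom-up. With no move the player to move loses. Otherwise the position is W if at least one move leads to an L position for the opponent, and L if every move leads to a W.
n=0: no move → L
n=1: no move → L
n=2: reaches L-position 0 → W
n=3: reaches L-position 0 → W
n=4: only reaches 2(W), 3(W), all W → L
n=5: reaches L-position 0 → W
n=6: reaches L-position 4 → W
n=7: reaches L-position 0 → W
n=8: reaches L-position 4 → W
n=9: only reaches 6(W), 8(W), all W → L
n=10: reaches L-position 9 → W
n=11: reaches L-position 0 → W
n=12: reaches L-position 9 → W
n=13: reaches L-position 0 → W
n=14: only reaches 7(W), 12(W), 13(W), all W → L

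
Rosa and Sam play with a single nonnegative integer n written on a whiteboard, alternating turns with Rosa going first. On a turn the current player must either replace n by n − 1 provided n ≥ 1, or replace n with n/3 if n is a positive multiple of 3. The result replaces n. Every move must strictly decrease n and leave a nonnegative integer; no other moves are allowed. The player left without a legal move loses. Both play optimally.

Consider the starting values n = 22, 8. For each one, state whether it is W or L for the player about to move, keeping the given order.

Use the standard recursion: the mover loses at a terminal position; elsewhere, the mover wins exactly when some move hands the opponent an L position.
n=0: no move → L
n=1: →0(L), so W
n=2: →1(W) only, which is W, so L
n=3: →2(L), so W
n=4: →3(W) only, which is W, so L
n=5: →4(L), so W
n=6: →2(L), so W
n=7: →6(W) only, which is W, so L
n=8: →7(L), so W
n=9: →3(W), 8(W) — all W, so L
n=10: →9(L), so W
n=11: →10(W) only, which is W, so L
n=12: →4(L), so W
n=13: →12(W) only, which is W, so L
n=14: →13(L), so W
n=15: →5(W), 14(W) — all W, so L
n=16: →15(L), so W
n=17: →16(W) only, which is W, so L
n=18: →17(L), so W
n=19: →18(W) only, which is W, so L
n=20: →19(L), so W
n=21: →7(L), so W
n=22: →21(W) only, which is W, so L

22: L, 8: W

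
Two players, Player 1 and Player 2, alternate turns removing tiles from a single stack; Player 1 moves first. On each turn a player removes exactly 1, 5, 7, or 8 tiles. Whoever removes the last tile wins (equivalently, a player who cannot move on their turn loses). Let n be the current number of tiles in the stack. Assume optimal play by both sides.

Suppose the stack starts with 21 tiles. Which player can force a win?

Positions with no move are L. A position that does have a move is losing for the player to move precisely when every available move leads to a winning position for the opponent. Fill in the labels:
n=0: no move → L
n=1: W (go to 0, an L position)
n=2: L (sole option 1(W) is W)
n=3: W (go to 2, an L position)
n=4: L (sole option 3(W) is W)
n=5: W (go to 4, an L position)
n=6: L (options 5(W), 1(W) are all W)
n=7: W (go to 6, an L position)
n=8: W (go to 0, an L position)
n=9: W (go to 4, an L position)
n=10: W (go to 2, an L position)
n=11: W (go to 6, an L position)
n=12: W (go to 4, an L position)
n=13: W (go to 6, an L position)
n=14: W (go to 6, an L position)
n=15: L (options 14(W), 10(W), 8(W), 7(W) are all W)
n=16: W (go to 15, an L position)
n=17: L (options 16(W), 12(W), 10(W), 9(W) are all W)
n=18: W (go to 17, an L position)
n=19: L (options 18(W), 14(W), 12(W), 11(W) are all W)
n=20: W (go to 19, an L position)
n=21: L (options 20(W), 16(W), 14(W), 13(W) are all W)
The starting position 21 is L: whatever Player 1 does, the opponent receives a W position.

Player 2 wins.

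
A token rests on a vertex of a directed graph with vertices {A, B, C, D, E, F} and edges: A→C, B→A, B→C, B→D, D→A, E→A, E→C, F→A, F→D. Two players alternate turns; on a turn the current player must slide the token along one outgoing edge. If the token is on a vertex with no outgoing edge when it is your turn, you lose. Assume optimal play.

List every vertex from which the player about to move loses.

Work bottom-up. With no move the player to move loses. Otherwise the position is W if at least one move leads to an L position for the opponent, and L if every move leads to a W.
Every edge goes from a vertex to one that appears earlier in the order C, A, D, B, F, E, so processing vertices in that order labels each vertex after all of its successors.
C: no outgoing edge → L
A: W (go to C, an L position)
D: L (sole option A(W) is W)
B: W (go to D, an L position)
F: W (go to D, an L position)
E: W (go to C, an L position)
Reading off the rows marked L gives the requested list; there are 2 such vertices.

C, D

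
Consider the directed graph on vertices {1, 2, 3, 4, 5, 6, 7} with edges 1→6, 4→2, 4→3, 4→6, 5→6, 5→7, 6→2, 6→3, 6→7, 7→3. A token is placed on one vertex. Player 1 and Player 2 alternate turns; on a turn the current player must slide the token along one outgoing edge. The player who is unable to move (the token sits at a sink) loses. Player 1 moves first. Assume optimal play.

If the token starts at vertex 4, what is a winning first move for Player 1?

Move to 3.

Positions with no move are L. A position that does have a move is losing for the player to move precisely when every available move leads to a winning position for the opponent. Fill in the labels:
Every edge goes from a vertex to one that appears earlier in the order 2, 3, 7, 6, 1, 4, 5, so processing vertices in that order labels each vertex after all of its successors.
2: no outgoing edge → L
3: no outgoing edge → L
7: →3(L), so W
6: →3(L), so W
1: →6(W) only, which is W, so L
4: →3(L), so W
5: →6(W), 7(W) — all W, so L
From 4, the L positions reachable in one move are: 3, 2. Any move reaching one of these is winning.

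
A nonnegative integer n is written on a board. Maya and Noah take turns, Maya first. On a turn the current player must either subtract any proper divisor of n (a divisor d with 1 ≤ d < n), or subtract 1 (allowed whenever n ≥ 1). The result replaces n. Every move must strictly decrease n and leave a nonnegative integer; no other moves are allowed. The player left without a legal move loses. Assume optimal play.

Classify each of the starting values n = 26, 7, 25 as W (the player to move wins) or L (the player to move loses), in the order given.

Build the W/L table. Terminal = L. A non-terminal position is W if it has a move to some L; otherwise it is L.
n=0: no move → L
n=1: →0(L), so W
n=2: →1(W) only, which is W, so L
n=3: →2(L), so W
n=4: →2(L), so W
n=5: →4(W) only, which is W, so L
n=6: →5(L), so W
n=7: →6(W) only, which is W, so L
n=8: →7(L), so W
n=9: →6(W), 8(W) — all W, so L
n=10: →5(L), so W
n=11: →10(W) only, which is W, so L
n=12: →9(L), so W
n=13: →12(W) only, which is W, so L
n=14: →7(L), so W
n=15: →10(W), 12(W), 14(W) — all W, so L
n=16: →15(L), so W
n=17: →16(W) only, which is W, so L
n=18: →9(L), so W
n=19: →18(W) only, which is W, so L
n=20: →15(L), so W
n=21: →14(W), 18(W), 20(W) — all W, so L
n=22: →11(L), so W
n=23: →22(W) only, which is W, so L
n=24: →21(L), so W
n=25: →20(W), 24(W) — all W, so L
n=26: →13(L), so W

26: W, 7: L, 25: L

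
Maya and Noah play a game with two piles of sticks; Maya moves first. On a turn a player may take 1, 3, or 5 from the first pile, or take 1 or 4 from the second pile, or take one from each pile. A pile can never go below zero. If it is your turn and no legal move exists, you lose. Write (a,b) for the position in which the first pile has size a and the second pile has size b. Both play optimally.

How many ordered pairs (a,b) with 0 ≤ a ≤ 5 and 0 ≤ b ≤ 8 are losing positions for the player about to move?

Label each position W (a win for the player to move) or L (a loss). A position with no legal move is L; any other position is W exactly when some move reaches an L, and L when every move reaches a W.
Every move lowers a or b (never raises either), so fill the grid row by row in increasing a, and left to right within a row: each cell's successors are then already labelled.
      b=0  b=1  b=2  b=3  b=4  b=5  b=6  b=7  b=8
a=0:    L    W    L    W    W    L    W    L    W
a=1:    W    W    W    W    L    W    W    W    W
a=2:    L    W    L    W    W    W    W    L    W
a=3:    W    W    W    W    L    W    L    W    W
a=4:    L    W    L    W    W    W    W    W    L
a=5:    W    W    W    W    L    W    L    W    W
Cells with no legal move (terminal, hence L): (0,0).
The remaining L cells, each justified by listing all of its moves:
(0,2): the only move is to (0,1)(W), a W ⇒ L
(0,5): moves to (0,4)(W), (0,1)(W); every one is W ⇒ L
(0,7): moves to (0,6)(W), (0,3)(W); every one is W ⇒ L
(1,4): moves to (0,4)(W), (1,3)(W), (1,0)(W), (0,3)(W); every one is W ⇒ L
(2,0): the only move is to (1,0)(W), a W ⇒ L
(2,2): moves to (1,2)(W), (2,1)(W), (1,1)(W); every one is W ⇒ L
(2,7): moves to (1,7)(W), (2,6)(W), (2,3)(W), (1,6)(W); every one is W ⇒ L
(3,4): moves to (2,4)(W), (0,4)(W), (3,3)(W), (3,0)(W), (2,3)(W); every one is W ⇒ L
(3,6): moves to (2,6)(W), (0,6)(W), (3,5)(W), (3,2)(W), (2,5)(W); every one is W ⇒ L
(4,0): moves to (3,0)(W), (1,0)(W); every one is W ⇒ L
(4,2): moves to (3,2)(W), (1,2)(W), (4,1)(W), (3,1)(W); every one is W ⇒ L
(4,8): moves to (3,8)(W), (1,8)(W), (4,7)(W), (4,4)(W), (3,7)(W); every one is W ⇒ L
(5,4): moves to (4,4)(W), (2,4)(W), (0,4)(W), (5,3)(W), (5,0)(W), (4,3)(W); every one is W ⇒ L
(5,6): moves to (4,6)(W), (2,6)(W), (0,6)(W), (5,5)(W), (5,2)(W), (4,5)(W); every one is W ⇒ L
Every other cell has at least one move into one of the L cells above, so it is W.
L cells per row: a=0: 4, a=1: 1, a=2: 3, a=3: 2, a=4: 3, a=5: 2; total 15.

15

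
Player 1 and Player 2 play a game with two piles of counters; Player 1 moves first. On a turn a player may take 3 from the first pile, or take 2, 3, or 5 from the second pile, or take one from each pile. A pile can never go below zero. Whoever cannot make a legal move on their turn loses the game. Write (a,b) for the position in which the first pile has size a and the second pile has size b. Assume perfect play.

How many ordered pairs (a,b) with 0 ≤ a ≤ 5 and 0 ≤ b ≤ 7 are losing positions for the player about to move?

13

Build the W/L table. Terminal = L. A non-terminal position is W if it has a move to some L; otherwise it is L.
Every move lowers a or b (never raises either), so fill the grid row by row in increasing a, and left to right within a row: each cell's successors are then already labelled.
      b=0  b=1  b=2  b=3  b=4  b=5  b=6  b=7
a=0:    L    L    W    W    W    W    W    L
a=1:    L    W    W    W    L    W    W    W
a=2:    L    W    W    W    L    W    W    W
a=3:    W    W    L    L    W    W    W    W
a=4:    W    L    L    W    W    W    W    W
a=5:    W    L    W    W    W    L    W    W
Cells with no legal move (terminal, hence L): (0,0), (0,1), (1,0), (2,0).
The remaining L cells, each justified by listing all of its moves:
(0,7): L (options (0,5)(W), (0,4)(W), (0,2)(W) are all W)
(1,4): L (options (1,2)(W), (1,1)(W), (0,3)(W) are all W)
(2,4): L (options (2,2)(W), (2,1)(W), (1,3)(W) are all W)
(3,2): L (options (0,2)(W), (3,0)(W), (2,1)(W) are all W)
(3,3): L (options (0,3)(W), (3,1)(W), (3,0)(W), (2,2)(W) are all W)
(4,1): L (options (1,1)(W), (3,0)(W) are all W)
(4,2): L (options (1,2)(W), (4,0)(W), (3,1)(W) are all W)
(5,1): L (options (2,1)(W), (4,0)(W) are all W)
(5,5): L (options (2,5)(W), (5,3)(W), (5,2)(W), (5,0)(W), (4,4)(W) are all W)
Every other cell has at least one move into one of the L cells above, so it is W.
L cells per row: a=0: 3, a=1: 2, a=2: 2, a=3: 2, a=4: 2, a=5: 2; total 13.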